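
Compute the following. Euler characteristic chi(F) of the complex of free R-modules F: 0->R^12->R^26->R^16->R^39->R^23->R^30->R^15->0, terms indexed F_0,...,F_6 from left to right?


chi = sum (-1)^i * rank:
(-1)^0*12=12
(-1)^1*26=-26
(-1)^2*16=16
(-1)^3*39=-39
(-1)^4*23=23
(-1)^5*30=-30
(-1)^6*15=15
chi=-29


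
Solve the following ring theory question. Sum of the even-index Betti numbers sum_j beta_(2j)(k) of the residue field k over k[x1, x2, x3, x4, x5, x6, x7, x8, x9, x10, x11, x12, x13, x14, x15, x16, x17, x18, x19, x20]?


Koszul resolution: beta_i(k)=C(n,i), n=20
sum_even C(20,i) = 2^(n-1) = 2^19 = 524288


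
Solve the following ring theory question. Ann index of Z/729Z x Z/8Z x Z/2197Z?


Exponent = lcm of the cyclic orders; pairwise coprime => product.
3^6*2^3*13^3=729*8*2197=12812904


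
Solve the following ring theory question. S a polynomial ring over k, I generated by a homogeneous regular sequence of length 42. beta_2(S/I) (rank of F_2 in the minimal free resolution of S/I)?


Regular sequence => Koszul complex is the minimal free resolution.
Syz_1 minimally generated by Koszul relations f_i*e_j - f_j*e_i (i<j): mu(Syz_1) = beta_2 = C(m,2) = m(m-1)/2
m=42
42*41/2 = 861


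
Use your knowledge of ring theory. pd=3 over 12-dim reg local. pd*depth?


pd+depth=12
depth=12-3=9
pd*depth=3*9=27


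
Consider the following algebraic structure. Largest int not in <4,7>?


gcd(4,7)=1 => F=ab-a-b=4*7-4-7=28-11=17


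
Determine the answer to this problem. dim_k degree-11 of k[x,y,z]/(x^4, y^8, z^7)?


Need i<4, j<8, k<7 with i+j+k=11.
For each i, j ranges over max(0,11-i-6)..min(7,11-i):
  i=0: j in [5,7] -> 3
  i=1: j in [4,7] -> 4
  i=2: j in [3,7] -> 5
  i=3: j in [2,7] -> 6
H(11) = 3+4+5+6 = 18


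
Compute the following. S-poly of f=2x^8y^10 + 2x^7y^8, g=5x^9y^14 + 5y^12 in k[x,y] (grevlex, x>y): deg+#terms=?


LT(f)=2x^8y^10, LT(g)=5x^9y^14
lcm(LM)=x^9y^14
S(f,g) (scaled by 10 to clear denominators) = 5xy^4*f - 2*g = 10x^8y^12 - 10y^12
2 terms, deg 20.
20+2=22


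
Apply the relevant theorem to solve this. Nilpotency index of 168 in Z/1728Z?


168^k mod 1728:
k=1: 168
k=2: 576
k=3: 0
First zero at k = 3


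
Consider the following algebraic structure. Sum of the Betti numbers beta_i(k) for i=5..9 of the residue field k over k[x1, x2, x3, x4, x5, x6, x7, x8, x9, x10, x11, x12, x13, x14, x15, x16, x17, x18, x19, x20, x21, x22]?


Koszul resolution: beta_i(k)=C(n,i), n=22
C(22,5)=26334, C(22,6)=74613, C(22,7)=170544, C(22,8)=319770, C(22,9)=497420
Sum=1088681


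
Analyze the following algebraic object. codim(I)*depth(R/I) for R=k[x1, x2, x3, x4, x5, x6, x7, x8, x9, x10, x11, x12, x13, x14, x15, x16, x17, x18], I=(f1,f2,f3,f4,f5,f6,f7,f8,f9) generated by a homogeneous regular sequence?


codim=9, depth=dim(R/I)=18-9=9
Product=9*9=81


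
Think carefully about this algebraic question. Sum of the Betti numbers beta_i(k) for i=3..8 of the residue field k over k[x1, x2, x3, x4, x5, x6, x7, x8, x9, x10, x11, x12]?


Koszul resolution: beta_i(k)=C(n,i), n=12
C(12,3)=220, C(12,4)=495, C(12,5)=792, C(12,6)=924, C(12,7)=792, C(12,8)=495
Sum=3718


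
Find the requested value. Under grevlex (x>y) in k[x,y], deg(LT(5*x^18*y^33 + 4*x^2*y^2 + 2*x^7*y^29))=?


LT: 5*x^18*y^33
deg_x=18, deg_y=33
Total=18+33=51


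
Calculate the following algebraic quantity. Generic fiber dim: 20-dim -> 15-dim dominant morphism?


dim(fiber)=dim(X)-dim(Y)=20-15=5


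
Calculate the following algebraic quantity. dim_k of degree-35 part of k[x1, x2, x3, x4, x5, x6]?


C(d+n-1,n-1)=C(40,5)=658008


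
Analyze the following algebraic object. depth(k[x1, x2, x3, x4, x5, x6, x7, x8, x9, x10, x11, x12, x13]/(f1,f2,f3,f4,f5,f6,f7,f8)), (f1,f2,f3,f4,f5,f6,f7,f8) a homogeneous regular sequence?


depth(R)=13
depth(R/I)=13-8=5


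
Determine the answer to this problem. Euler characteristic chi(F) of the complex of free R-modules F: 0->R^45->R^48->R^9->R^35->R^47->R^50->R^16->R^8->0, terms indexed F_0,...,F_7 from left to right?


chi = sum (-1)^i * rank:
(-1)^0*45=45
(-1)^1*48=-48
(-1)^2*9=9
(-1)^3*35=-35
(-1)^4*47=47
(-1)^5*50=-50
(-1)^6*16=16
(-1)^7*8=-8
chi=-24


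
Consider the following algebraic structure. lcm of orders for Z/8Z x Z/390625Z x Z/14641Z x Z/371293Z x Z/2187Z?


Exponent = lcm of the cyclic orders; pairwise coprime => product.
2^3*5^8*11^4*13^5*3^7=8*390625*14641*371293*2187=37152351493846875000


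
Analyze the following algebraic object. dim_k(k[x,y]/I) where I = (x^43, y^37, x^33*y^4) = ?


k[x,y]/I, I = (x^43, y^37, x^33*y^4)
Rect: 43x37=1591. Corner: (43-33)x(37-4)=330.
dim = 1591-330 = 1261


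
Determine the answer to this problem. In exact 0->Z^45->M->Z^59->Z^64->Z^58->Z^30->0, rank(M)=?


Alt sum=0:
(-1)^0*45 + (-1)^1*? + (-1)^2*59 + (-1)^3*64 + (-1)^4*58 + (-1)^5*30=0
rank(M)=68


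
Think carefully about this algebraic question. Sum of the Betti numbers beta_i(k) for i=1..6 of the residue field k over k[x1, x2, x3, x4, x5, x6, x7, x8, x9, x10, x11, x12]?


Koszul resolution: beta_i(k)=C(n,i), n=12
C(12,1)=12, C(12,2)=66, C(12,3)=220, C(12,4)=495, C(12,5)=792, C(12,6)=924
Sum=2509


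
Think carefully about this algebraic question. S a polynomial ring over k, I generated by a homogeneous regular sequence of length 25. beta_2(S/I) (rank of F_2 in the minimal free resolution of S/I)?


Regular sequence => Koszul complex is the minimal free resolution.
Syz_1 minimally generated by Koszul relations f_i*e_j - f_j*e_i (i<j): mu(Syz_1) = beta_2 = C(m,2) = m(m-1)/2
m=25
25*24/2 = 300


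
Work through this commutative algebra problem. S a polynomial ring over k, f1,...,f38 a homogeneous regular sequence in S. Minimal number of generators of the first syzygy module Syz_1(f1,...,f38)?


Regular sequence => Koszul complex is the minimal free resolution.
Syz_1 minimally generated by Koszul relations f_i*e_j - f_j*e_i (i<j): mu(Syz_1) = beta_2 = C(m,2) = m(m-1)/2
m=38
38*37/2 = 703


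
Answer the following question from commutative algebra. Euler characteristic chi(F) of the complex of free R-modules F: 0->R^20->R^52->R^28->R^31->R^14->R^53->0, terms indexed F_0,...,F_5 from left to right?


chi = sum (-1)^i * rank:
(-1)^0*20=20
(-1)^1*52=-52
(-1)^2*28=28
(-1)^3*31=-31
(-1)^4*14=14
(-1)^5*53=-53
chi=-74


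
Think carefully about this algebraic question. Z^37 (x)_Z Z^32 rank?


rank(M(x)N) = rank(M)*rank(N)
37*32 = 1184


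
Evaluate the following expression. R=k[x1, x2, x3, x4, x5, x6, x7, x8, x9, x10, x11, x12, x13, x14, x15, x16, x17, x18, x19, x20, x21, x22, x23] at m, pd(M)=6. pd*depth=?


pd+depth=23
depth=23-6=17
pd*depth=6*17=102


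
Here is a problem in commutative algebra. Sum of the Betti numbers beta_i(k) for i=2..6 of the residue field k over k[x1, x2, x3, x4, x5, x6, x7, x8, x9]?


Koszul resolution: beta_i(k)=C(n,i), n=9
C(9,2)=36, C(9,3)=84, C(9,4)=126, C(9,5)=126, C(9,6)=84
Sum=456


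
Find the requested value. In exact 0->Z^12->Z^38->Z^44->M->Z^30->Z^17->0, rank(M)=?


Alt sum=0:
(-1)^0*12 + (-1)^1*38 + (-1)^2*44 + (-1)^3*? + (-1)^4*30 + (-1)^5*17=0
rank(M)=31


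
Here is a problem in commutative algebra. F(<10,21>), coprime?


gcd(10,21)=1 => F=ab-a-b=10*21-10-21=210-31=179


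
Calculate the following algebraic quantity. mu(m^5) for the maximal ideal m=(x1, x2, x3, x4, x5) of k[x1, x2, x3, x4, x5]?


Graded Nakayama: mu(m^d) = dim_k (m^d/m^(d+1)) = #degree-5 monomials in 5 vars
C(n+d-1,d)=C(9,5)=126


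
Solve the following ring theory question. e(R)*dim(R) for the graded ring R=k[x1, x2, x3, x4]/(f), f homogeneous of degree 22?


e(R)=deg(f)=22, dim(R)=4-1=3
e*dim=22*3=66


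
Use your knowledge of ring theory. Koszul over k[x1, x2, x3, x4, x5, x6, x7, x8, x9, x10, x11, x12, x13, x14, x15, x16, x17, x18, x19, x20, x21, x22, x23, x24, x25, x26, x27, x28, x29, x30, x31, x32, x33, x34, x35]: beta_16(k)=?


C(n,i)=C(35,16)=4059928950


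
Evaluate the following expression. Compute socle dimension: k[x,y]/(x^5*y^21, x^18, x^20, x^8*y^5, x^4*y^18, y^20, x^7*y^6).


Socle = ann(m) = span of standard monomials u with x*u, y*u in I (staircase corners).
Redundant generators: x^5*y^21, x^20
Minimal generators: x^18, x^8*y^5, x^7*y^6, x^4*y^18, y^20
Corners: x^3y^19, x^6y^17, x^7y^5, x^17y^4
Socle dim=4


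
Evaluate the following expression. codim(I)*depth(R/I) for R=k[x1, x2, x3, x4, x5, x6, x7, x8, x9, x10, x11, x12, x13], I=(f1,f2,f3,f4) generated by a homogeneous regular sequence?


codim=4, depth=dim(R/I)=13-4=9
Product=4*9=36


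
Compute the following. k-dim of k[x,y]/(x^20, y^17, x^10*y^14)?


k[x,y]/I, I = (x^20, y^17, x^10*y^14)
Rect: 20x17=340. Corner: (20-10)x(17-14)=30.
dim = 340-30 = 310


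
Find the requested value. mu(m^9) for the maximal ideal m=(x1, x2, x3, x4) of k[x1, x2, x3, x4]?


Graded Nakayama: mu(m^d) = dim_k (m^d/m^(d+1)) = #degree-9 monomials in 4 vars
C(n+d-1,d)=C(12,9)=220


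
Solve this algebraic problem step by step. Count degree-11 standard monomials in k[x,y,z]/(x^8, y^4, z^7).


Need i<8, j<4, k<7 with i+j+k=11.
For each i, j ranges over max(0,11-i-6)..min(3,11-i):
  i=0: j in [5,3] -> 0
  i=1: j in [4,3] -> 0
  i=2: j in [3,3] -> 1
  i=3: j in [2,3] -> 2
  i=4: j in [1,3] -> 3
  i=5: j in [0,3] -> 4
  i=6: j in [0,3] -> 4
  i=7: j in [0,3] -> 4
H(11) = 0+0+1+2+3+4+4+4 = 18


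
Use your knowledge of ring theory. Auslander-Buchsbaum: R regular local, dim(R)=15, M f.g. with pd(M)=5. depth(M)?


pd+depth=depth(R)=15
depth=15-5=10


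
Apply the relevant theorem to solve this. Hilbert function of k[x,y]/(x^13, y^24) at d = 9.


k[x,y], I = (x^13, y^24), d = 9
Need i < 13 and d-i < 24.
Range: 0 <= i <= 9.
H(9) = 10


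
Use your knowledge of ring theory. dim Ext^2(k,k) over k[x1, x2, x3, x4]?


C(n,i)=C(4,2)=6


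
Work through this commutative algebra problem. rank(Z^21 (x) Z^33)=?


rank(M(x)N) = rank(M)*rank(N)
21*33 = 693


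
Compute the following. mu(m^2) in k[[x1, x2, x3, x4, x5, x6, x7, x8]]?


C(n+d-1,d)=C(9,2)=36


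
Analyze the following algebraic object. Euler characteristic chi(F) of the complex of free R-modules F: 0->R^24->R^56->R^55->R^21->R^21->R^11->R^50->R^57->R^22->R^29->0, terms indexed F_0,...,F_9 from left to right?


chi = sum (-1)^i * rank:
(-1)^0*24=24
(-1)^1*56=-56
(-1)^2*55=55
(-1)^3*21=-21
(-1)^4*21=21
(-1)^5*11=-11
(-1)^6*50=50
(-1)^7*57=-57
(-1)^8*22=22
(-1)^9*29=-29
chi=-2


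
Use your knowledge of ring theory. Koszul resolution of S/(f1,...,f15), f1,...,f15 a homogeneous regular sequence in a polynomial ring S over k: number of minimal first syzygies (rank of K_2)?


Regular sequence => Koszul complex is the minimal free resolution.
Syz_1 minimally generated by Koszul relations f_i*e_j - f_j*e_i (i<j): mu(Syz_1) = beta_2 = C(m,2) = m(m-1)/2
m=15
15*14/2 = 105


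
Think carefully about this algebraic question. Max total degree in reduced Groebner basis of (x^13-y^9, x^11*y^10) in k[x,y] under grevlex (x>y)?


LT(f1)=x^13, LT(f2)=x^11y^10, lcm=x^13y^10
S(f1,f2) = y^10*f1 - x^2*f2 = -y^19
Reduced GB = {f1, f2, y^19}; degrees 13, 21, 19
Max = 21


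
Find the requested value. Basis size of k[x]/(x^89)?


Basis: 1,x,...,x^88
dim=89


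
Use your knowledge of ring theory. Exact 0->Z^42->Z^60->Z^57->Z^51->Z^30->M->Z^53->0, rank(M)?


Alt sum=0:
(-1)^0*42 + (-1)^1*60 + (-1)^2*57 + (-1)^3*51 + (-1)^4*30 + (-1)^5*? + (-1)^6*53=0
rank(M)=71


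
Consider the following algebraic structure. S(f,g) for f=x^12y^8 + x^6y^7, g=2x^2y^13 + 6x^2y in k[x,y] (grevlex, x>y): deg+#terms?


LT(f)=x^12y^8, LT(g)=2x^2y^13
lcm(LM)=x^12y^13
S(f,g) (scaled by 2 to clear denominators) = 2y^5*f - x^10*g = 2x^6y^12 - 6x^12y
2 terms, deg 18.
18+2=20


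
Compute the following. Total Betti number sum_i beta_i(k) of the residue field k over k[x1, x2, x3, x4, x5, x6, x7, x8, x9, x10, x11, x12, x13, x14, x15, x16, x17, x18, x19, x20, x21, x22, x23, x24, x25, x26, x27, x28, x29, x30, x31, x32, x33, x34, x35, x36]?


Koszul resolution: beta_i(k)=C(n,i), n=36
sum_i C(36,i) = 2^36 = 68719476736


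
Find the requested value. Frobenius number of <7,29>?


gcd(7,29)=1 => F=ab-a-b=7*29-7-29=203-36=167


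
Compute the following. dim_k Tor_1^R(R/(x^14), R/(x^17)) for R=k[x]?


Tor_1(R/I,R/J)=(I cap J)/IJ=(x^17)/(x^31)
dim=31-17=min(14,17)=14


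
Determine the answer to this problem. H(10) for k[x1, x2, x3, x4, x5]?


C(d+n-1,n-1)=C(14,4)=1001


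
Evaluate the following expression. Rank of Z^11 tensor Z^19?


rank(M(x)N) = rank(M)*rank(N)
11*19 = 209


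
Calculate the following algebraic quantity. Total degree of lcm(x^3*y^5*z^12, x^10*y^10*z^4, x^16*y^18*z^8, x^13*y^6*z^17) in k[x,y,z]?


lcm = componentwise max:
x: max(3,10,16,13)=16
y: max(5,10,18,6)=18
z: max(12,4,8,17)=17
Total=16+18+17=51


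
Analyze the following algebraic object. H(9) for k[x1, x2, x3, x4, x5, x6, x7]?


C(d+n-1,n-1)=C(15,6)=5005


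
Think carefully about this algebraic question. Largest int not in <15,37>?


gcd(15,37)=1 => F=ab-a-b=15*37-15-37=555-52=503


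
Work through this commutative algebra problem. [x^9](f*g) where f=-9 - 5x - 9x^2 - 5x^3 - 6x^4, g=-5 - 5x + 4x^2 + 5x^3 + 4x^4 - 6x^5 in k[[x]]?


[x^9] = sum a_i*b_j, i+j=9
  -6*-6=36
Sum=36


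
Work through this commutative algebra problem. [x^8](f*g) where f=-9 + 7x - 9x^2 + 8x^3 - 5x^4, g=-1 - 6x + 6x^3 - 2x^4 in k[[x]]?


[x^8] = sum a_i*b_j, i+j=8
  -5*-2=10
Sum=10


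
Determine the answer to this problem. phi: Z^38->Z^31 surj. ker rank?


rank(ker) = 38-31 = 7


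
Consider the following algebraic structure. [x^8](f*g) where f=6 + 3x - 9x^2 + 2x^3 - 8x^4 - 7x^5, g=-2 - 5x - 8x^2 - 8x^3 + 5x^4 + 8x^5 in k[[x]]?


[x^8] = sum a_i*b_j, i+j=8
  2*8=16
  -8*5=-40
  -7*-8=56
Sum=32


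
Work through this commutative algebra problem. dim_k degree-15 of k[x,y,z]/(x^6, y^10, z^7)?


Need i<6, j<10, k<7 with i+j+k=15.
For each i, j ranges over max(0,15-i-6)..min(9,15-i):
  i=0: j in [9,9] -> 1
  i=1: j in [8,9] -> 2
  i=2: j in [7,9] -> 3
  i=3: j in [6,9] -> 4
  i=4: j in [5,9] -> 5
  i=5: j in [4,9] -> 6
H(15) = 1+2+3+4+5+6 = 21


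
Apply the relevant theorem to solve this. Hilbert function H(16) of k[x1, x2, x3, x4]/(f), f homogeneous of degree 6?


C(19,3)-C(13,3)=969-286=683


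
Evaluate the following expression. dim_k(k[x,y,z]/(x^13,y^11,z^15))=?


Basis: x^iy^jz^k, i<13,j<11,k<15
13*11*15=2145


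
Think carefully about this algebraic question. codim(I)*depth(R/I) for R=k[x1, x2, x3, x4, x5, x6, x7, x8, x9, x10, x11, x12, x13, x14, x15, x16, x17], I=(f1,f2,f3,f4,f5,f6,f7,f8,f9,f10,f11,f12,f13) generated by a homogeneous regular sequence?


codim=13, depth=dim(R/I)=17-13=4
Product=13*4=52


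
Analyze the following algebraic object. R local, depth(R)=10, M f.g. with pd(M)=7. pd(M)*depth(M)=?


pd+depth=10
depth=10-7=3
pd*depth=7*3=21


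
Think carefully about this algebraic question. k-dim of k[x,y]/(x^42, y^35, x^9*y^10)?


k[x,y]/I, I = (x^42, y^35, x^9*y^10)
Rect: 42x35=1470. Corner: (42-9)x(35-10)=825.
dim = 1470-825 = 645


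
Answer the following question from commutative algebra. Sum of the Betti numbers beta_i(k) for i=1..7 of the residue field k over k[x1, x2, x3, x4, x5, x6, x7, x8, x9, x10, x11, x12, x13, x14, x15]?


Koszul resolution: beta_i(k)=C(n,i), n=15
C(15,1)=15, C(15,2)=105, C(15,3)=455, C(15,4)=1365, C(15,5)=3003, C(15,6)=5005, C(15,7)=6435
Sum=16383


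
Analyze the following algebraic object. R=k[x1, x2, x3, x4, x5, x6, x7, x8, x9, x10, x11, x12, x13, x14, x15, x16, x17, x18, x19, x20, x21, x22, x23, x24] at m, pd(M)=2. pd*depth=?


pd+depth=24
depth=24-2=22
pd*depth=2*22=44


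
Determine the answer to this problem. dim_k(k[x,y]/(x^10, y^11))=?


Basis: x^i*y^j, i<10, j<11
10*11=110


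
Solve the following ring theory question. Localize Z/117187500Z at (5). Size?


5-primary part: 117187500=5^10*12
Size=5^10=9765625


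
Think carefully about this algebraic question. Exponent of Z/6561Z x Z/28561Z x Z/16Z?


Exponent = lcm of the cyclic orders; pairwise coprime => product.
3^8*13^4*2^4=6561*28561*16=2998219536


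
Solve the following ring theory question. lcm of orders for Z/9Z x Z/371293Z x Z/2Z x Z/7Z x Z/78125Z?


Exponent = lcm of the cyclic orders; pairwise coprime => product.
3^2*13^5*2^1*7^1*5^7=9*371293*2*7*78125=3654915468750


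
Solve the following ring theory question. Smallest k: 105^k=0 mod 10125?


105^k mod 10125:
k=1: 105
k=2: 900
k=3: 3375
k=4: 0
First zero at k = 4


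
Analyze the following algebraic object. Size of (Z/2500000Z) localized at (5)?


5-primary part: 2500000=5^7*32
Size=5^7=78125


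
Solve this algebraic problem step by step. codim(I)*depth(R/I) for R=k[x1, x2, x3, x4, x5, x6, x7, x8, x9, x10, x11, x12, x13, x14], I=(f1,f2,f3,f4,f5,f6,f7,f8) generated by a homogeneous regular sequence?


codim=8, depth=dim(R/I)=14-8=6
Product=8*6=48


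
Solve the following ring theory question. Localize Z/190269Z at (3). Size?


3-primary part: 190269=3^8*29
Size=3^8=6561


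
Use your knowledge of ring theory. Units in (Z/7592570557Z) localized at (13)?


Local ring = Z/62748517Z.
phi(62748517) = 13^6*(13-1) = 57921708


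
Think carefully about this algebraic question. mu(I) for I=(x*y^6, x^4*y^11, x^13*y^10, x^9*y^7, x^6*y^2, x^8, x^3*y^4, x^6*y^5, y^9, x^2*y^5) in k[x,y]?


Remove redundant (divisible by others).
x^6*y^5 redundant.
x^4*y^11 redundant.
x^9*y^7 redundant.
x^13*y^10 redundant.
Min: x^8, x^6*y^2, x^3*y^4, x^2*y^5, x*y^6, y^9
Count=6


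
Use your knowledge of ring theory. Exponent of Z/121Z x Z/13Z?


Exponent = lcm of the cyclic orders; pairwise coprime => product.
11^2*13^1=121*13=1573


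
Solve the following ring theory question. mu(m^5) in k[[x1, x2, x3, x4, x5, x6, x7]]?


C(n+d-1,d)=C(11,5)=462


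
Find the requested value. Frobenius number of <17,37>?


gcd(17,37)=1 => F=ab-a-b=17*37-17-37=629-54=575


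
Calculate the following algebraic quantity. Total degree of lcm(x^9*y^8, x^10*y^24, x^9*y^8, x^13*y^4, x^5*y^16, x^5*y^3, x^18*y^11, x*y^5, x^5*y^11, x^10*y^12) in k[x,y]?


lcm = componentwise max:
x: max(9,10,9,13,5,5,18,1,5,10)=18
y: max(8,24,8,4,16,3,11,5,11,12)=24
Total=18+24=42


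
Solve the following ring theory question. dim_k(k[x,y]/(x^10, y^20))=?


Basis: x^i*y^j, i<10, j<20
10*20=200


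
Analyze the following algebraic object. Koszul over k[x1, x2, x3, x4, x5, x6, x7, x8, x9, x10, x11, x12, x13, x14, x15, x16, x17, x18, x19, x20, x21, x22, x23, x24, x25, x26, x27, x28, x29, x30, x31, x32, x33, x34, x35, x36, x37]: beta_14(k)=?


C(n,i)=C(37,14)=6107086800


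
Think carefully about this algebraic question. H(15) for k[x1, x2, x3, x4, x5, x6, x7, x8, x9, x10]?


C(d+n-1,n-1)=C(24,9)=1307504


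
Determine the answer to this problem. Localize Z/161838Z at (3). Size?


3-primary part: 161838=3^7*74
Size=3^7=2187


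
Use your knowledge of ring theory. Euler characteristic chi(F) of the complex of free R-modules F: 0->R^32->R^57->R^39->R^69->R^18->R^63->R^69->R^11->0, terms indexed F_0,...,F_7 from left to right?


chi = sum (-1)^i * rank:
(-1)^0*32=32
(-1)^1*57=-57
(-1)^2*39=39
(-1)^3*69=-69
(-1)^4*18=18
(-1)^5*63=-63
(-1)^6*69=69
(-1)^7*11=-11
chi=-42


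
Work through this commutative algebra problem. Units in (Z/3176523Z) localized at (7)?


Local ring = Z/117649Z.
phi(117649) = 7^5*(7-1) = 100842


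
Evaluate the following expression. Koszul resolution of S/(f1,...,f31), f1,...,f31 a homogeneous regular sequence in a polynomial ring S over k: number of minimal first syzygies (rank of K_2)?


Regular sequence => Koszul complex is the minimal free resolution.
Syz_1 minimally generated by Koszul relations f_i*e_j - f_j*e_i (i<j): mu(Syz_1) = beta_2 = C(m,2) = m(m-1)/2
m=31
31*30/2 = 465


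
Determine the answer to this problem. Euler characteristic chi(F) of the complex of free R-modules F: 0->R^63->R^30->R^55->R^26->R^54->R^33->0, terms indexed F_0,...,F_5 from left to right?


chi = sum (-1)^i * rank:
(-1)^0*63=63
(-1)^1*30=-30
(-1)^2*55=55
(-1)^3*26=-26
(-1)^4*54=54
(-1)^5*33=-33
chi=83


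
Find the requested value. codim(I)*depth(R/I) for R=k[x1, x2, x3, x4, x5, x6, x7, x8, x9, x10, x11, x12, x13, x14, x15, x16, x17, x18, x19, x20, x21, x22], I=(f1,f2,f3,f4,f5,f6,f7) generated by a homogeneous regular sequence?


codim=7, depth=dim(R/I)=22-7=15
Product=7*15=105


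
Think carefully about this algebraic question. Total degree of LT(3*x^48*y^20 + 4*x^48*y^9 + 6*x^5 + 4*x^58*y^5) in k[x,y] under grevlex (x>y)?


LT: 3*x^48*y^20
deg_x=48, deg_y=20
Total=48+20=68


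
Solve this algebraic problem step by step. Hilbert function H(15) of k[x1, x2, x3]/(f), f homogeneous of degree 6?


C(17,2)-C(11,2)=136-55=81


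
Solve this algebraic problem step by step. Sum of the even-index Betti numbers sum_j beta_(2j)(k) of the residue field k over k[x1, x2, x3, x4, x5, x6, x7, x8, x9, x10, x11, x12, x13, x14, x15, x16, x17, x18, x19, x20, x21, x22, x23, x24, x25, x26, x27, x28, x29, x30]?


Koszul resolution: beta_i(k)=C(n,i), n=30
sum_even C(30,i) = 2^(n-1) = 2^29 = 536870912


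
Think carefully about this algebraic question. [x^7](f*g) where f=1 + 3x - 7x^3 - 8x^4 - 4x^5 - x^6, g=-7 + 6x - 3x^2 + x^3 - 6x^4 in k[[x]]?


[x^7] = sum a_i*b_j, i+j=7
  -7*-6=42
  -8*1=-8
  -4*-3=12
  -1*6=-6
Sum=40


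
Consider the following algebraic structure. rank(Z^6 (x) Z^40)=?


rank(M(x)N) = rank(M)*rank(N)
6*40 = 240


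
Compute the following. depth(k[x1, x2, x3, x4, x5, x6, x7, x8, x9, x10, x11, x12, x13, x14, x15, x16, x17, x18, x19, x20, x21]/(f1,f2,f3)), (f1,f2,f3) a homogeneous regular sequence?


depth(R)=21
depth(R/I)=21-3=18


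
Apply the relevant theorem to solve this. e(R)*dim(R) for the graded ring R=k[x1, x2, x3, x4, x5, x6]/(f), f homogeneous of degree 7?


e(R)=deg(f)=7, dim(R)=6-1=5
e*dim=7*5=35


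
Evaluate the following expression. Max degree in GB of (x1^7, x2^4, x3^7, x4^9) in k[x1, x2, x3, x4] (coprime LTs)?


Pure powers, coprime LTs => already GB.
Degrees: 7, 4, 7, 9
Max=9


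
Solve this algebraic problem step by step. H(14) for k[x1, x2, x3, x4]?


C(d+n-1,n-1)=C(17,3)=680


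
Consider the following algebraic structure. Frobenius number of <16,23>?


gcd(16,23)=1 => F=ab-a-b=16*23-16-23=368-39=329


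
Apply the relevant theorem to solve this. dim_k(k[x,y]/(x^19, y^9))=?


Basis: x^i*y^j, i<19, j<9
19*9=171


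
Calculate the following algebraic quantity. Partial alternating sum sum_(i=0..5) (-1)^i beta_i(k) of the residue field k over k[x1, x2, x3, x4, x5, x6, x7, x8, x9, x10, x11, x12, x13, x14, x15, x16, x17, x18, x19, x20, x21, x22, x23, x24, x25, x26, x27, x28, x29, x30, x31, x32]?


Koszul resolution: beta_i(k)=C(n,i), n=32
sum_(i=0..p) (-1)^i C(n,i) = (-1)^p C(n-1,p)
(-1)^5*C(31,5) = (-1)^5*169911 = -169911


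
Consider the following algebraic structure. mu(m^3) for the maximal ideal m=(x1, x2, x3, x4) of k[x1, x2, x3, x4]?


Graded Nakayama: mu(m^d) = dim_k (m^d/m^(d+1)) = #degree-3 monomials in 4 vars
C(n+d-1,d)=C(6,3)=20


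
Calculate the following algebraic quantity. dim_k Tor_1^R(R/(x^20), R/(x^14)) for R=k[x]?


Tor_1(R/I,R/J)=(I cap J)/IJ=(x^20)/(x^34)
dim=34-20=min(20,14)=14


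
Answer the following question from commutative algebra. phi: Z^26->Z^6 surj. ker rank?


rank(ker) = 26-6 = 20


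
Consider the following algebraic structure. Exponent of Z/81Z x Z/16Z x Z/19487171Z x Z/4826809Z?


Exponent = lcm of the cyclic orders; pairwise coprime => product.
3^4*2^4*11^7*13^6=81*16*19487171*4826809=121902864668071344


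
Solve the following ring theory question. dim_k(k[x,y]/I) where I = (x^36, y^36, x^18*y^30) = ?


k[x,y]/I, I = (x^36, y^36, x^18*y^30)
Rect: 36x36=1296. Corner: (36-18)x(36-30)=108.
dim = 1296-108 = 1188


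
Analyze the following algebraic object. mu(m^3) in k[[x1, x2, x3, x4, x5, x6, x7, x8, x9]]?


C(n+d-1,d)=C(11,3)=165


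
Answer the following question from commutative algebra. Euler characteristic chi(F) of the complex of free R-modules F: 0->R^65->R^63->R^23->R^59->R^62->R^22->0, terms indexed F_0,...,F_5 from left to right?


chi = sum (-1)^i * rank:
(-1)^0*65=65
(-1)^1*63=-63
(-1)^2*23=23
(-1)^3*59=-59
(-1)^4*62=62
(-1)^5*22=-22
chi=6


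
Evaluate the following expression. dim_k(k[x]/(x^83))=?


Basis: 1,x,...,x^82
dim=83


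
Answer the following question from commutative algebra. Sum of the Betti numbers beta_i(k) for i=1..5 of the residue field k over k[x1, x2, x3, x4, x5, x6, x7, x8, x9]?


Koszul resolution: beta_i(k)=C(n,i), n=9
C(9,1)=9, C(9,2)=36, C(9,3)=84, C(9,4)=126, C(9,5)=126
Sum=381


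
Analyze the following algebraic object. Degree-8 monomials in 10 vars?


C(d+n-1,n-1)=C(17,9)=24310


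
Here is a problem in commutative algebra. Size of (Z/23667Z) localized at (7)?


7-primary part: 23667=7^3*69
Size=7^3=343


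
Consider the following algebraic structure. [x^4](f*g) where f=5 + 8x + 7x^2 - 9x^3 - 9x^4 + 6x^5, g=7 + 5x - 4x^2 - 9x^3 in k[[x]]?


[x^4] = sum a_i*b_j, i+j=4
  8*-9=-72
  7*-4=-28
  -9*5=-45
  -9*7=-63
Sum=-208


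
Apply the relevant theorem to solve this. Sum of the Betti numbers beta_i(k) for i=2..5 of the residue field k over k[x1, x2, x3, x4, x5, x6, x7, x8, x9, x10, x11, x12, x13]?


Koszul resolution: beta_i(k)=C(n,i), n=13
C(13,2)=78, C(13,3)=286, C(13,4)=715, C(13,5)=1287
Sum=2366


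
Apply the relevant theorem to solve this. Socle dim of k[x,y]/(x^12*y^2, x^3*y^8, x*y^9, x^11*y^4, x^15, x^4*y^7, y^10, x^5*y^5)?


Socle = ann(m) = span of standard monomials u with x*u, y*u in I (staircase corners).
Minimal generators: x^15, x^12*y^2, x^11*y^4, x^5*y^5, x^4*y^7, x^3*y^8, x*y^9, y^10
Corners: y^9, x^2y^8, x^3y^7, x^4y^6, x^10y^4, x^11y^3, x^14y
Socle dim=7


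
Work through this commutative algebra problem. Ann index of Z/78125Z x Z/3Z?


Exponent = lcm of the cyclic orders; pairwise coprime => product.
5^7*3^1=78125*3=234375


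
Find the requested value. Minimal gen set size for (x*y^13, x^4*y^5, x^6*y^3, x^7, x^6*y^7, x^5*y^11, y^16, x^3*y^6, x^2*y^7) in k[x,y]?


Remove redundant (divisible by others).
x^6*y^7 redundant.
x^5*y^11 redundant.
Min: x^7, x^6*y^3, x^4*y^5, x^3*y^6, x^2*y^7, x*y^13, y^16
Count=7


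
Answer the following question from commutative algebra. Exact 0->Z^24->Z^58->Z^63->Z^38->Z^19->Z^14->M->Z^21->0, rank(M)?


Alt sum=0:
(-1)^0*24 + (-1)^1*58 + (-1)^2*63 + (-1)^3*38 + (-1)^4*19 + (-1)^5*14 + (-1)^6*? + (-1)^7*21=0
rank(M)=25


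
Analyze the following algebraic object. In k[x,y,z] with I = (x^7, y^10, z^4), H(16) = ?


Need i<7, j<10, k<4 with i+j+k=16.
For each i, j ranges over max(0,16-i-3)..min(9,16-i):
  i=0: j in [13,9] -> 0
  i=1: j in [12,9] -> 0
  i=2: j in [11,9] -> 0
  i=3: j in [10,9] -> 0
  i=4: j in [9,9] -> 1
  i=5: j in [8,9] -> 2
  i=6: j in [7,9] -> 3
H(16) = 0+0+0+0+1+2+3 = 6


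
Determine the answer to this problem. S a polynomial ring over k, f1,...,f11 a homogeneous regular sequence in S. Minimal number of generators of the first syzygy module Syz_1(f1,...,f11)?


Regular sequence => Koszul complex is the minimal free resolution.
Syz_1 minimally generated by Koszul relations f_i*e_j - f_j*e_i (i<j): mu(Syz_1) = beta_2 = C(m,2) = m(m-1)/2
m=11
11*10/2 = 55


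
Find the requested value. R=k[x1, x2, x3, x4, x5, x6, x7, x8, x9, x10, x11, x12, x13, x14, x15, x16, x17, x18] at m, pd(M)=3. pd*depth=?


pd+depth=18
depth=18-3=15
pd*depth=3*15=45


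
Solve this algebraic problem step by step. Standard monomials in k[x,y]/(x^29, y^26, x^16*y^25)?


k[x,y]/I, I = (x^29, y^26, x^16*y^25)
Rect: 29x26=754. Corner: (29-16)x(26-25)=13.
dim = 754-13 = 741


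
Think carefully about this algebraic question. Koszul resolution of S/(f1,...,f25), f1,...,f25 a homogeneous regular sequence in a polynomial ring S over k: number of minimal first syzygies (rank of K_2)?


Regular sequence => Koszul complex is the minimal free resolution.
Syz_1 minimally generated by Koszul relations f_i*e_j - f_j*e_i (i<j): mu(Syz_1) = beta_2 = C(m,2) = m(m-1)/2
m=25
25*24/2 = 300


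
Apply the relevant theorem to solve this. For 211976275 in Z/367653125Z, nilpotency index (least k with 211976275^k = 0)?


211976275^k mod 367653125:
k=1: 211976275
k=2: 132728750
k=3: 167212500
k=4: 255106250
k=5: 210087500
k=6: 0
First zero at k = 6


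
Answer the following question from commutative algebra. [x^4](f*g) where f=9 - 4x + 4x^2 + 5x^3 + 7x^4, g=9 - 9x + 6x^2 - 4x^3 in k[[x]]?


[x^4] = sum a_i*b_j, i+j=4
  -4*-4=16
  4*6=24
  5*-9=-45
  7*9=63
Sum=58


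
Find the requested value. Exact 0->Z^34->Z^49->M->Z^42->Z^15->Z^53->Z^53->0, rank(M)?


Alt sum=0:
(-1)^0*34 + (-1)^1*49 + (-1)^2*? + (-1)^3*42 + (-1)^4*15 + (-1)^5*53 + (-1)^6*53=0
rank(M)=42


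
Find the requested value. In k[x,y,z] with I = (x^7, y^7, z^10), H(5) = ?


Need i<7, j<7, k<10 with i+j+k=5.
For each i, j ranges over max(0,5-i-9)..min(6,5-i):
  i=0: j in [0,5] -> 6
  i=1: j in [0,4] -> 5
  i=2: j in [0,3] -> 4
  i=3: j in [0,2] -> 3
  i=4: j in [0,1] -> 2
  i=5: j in [0,0] -> 1
H(5) = 6+5+4+3+2+1 = 21


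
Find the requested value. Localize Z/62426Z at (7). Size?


7-primary part: 62426=7^4*26
Size=7^4=2401


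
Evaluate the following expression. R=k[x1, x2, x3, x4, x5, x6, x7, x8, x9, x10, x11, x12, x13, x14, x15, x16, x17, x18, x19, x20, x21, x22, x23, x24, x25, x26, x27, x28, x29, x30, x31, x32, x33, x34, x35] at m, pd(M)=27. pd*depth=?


pd+depth=35
depth=35-27=8
pd*depth=27*8=216


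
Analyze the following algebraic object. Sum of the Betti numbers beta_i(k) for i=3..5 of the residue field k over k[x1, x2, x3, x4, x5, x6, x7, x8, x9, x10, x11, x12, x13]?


Koszul resolution: beta_i(k)=C(n,i), n=13
C(13,3)=286, C(13,4)=715, C(13,5)=1287
Sum=2288


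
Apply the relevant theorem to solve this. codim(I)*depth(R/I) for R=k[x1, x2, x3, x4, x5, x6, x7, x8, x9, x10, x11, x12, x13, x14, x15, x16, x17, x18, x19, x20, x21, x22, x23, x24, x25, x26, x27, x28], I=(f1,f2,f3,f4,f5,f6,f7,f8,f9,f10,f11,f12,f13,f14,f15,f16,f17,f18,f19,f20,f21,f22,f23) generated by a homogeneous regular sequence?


codim=23, depth=dim(R/I)=28-23=5
Product=23*5=115


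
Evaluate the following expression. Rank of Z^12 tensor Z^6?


rank(M(x)N) = rank(M)*rank(N)
12*6 = 72


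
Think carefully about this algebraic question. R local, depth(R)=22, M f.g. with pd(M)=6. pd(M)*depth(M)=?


pd+depth=22
depth=22-6=16
pd*depth=6*16=96


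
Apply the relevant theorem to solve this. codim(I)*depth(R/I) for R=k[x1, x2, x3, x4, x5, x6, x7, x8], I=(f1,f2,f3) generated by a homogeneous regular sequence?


codim=3, depth=dim(R/I)=8-3=5
Product=3*5=15


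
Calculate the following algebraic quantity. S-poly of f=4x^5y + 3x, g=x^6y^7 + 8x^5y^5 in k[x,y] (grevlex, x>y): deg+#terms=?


LT(f)=4x^5y, LT(g)=x^6y^7
lcm(LM)=x^6y^7
S(f,g) (scaled by 4 to clear denominators) = xy^6*f - 4*g = -32x^5y^5 + 3x^2y^6
2 terms, deg 10.
10+2=12


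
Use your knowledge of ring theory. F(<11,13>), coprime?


gcd(11,13)=1 => F=ab-a-b=11*13-11-13=143-24=119


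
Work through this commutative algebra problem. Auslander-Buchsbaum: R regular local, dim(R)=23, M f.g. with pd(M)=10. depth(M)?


pd+depth=depth(R)=23
depth=23-10=13


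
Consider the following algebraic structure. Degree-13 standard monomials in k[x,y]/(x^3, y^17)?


k[x,y], I = (x^3, y^17), d = 13
Need i < 3 and d-i < 17.
Range: 0 <= i <= 2.
H(13) = 3


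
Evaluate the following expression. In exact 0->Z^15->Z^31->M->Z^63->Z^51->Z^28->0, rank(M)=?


Alt sum=0:
(-1)^0*15 + (-1)^1*31 + (-1)^2*? + (-1)^3*63 + (-1)^4*51 + (-1)^5*28=0
rank(M)=56


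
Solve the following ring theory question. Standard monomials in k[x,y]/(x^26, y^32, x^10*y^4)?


k[x,y]/I, I = (x^26, y^32, x^10*y^4)
Rect: 26x32=832. Corner: (26-10)x(32-4)=448.
dim = 832-448 = 384


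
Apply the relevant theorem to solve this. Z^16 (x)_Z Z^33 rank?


rank(M(x)N) = rank(M)*rank(N)
16*33 = 528


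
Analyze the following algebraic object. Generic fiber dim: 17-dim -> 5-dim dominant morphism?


dim(fiber)=dim(X)-dim(Y)=17-5=12


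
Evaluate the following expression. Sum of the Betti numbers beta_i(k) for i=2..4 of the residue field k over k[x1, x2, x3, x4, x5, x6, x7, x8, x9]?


Koszul resolution: beta_i(k)=C(n,i), n=9
C(9,2)=36, C(9,3)=84, C(9,4)=126
Sum=246


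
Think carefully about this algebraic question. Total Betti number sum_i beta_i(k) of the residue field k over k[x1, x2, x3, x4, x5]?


Koszul resolution: beta_i(k)=C(n,i), n=5
sum_i C(5,i) = 2^5 = 32


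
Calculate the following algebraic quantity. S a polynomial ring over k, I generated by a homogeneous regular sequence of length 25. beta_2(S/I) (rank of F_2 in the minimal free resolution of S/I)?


Regular sequence => Koszul complex is the minimal free resolution.
Syz_1 minimally generated by Koszul relations f_i*e_j - f_j*e_i (i<j): mu(Syz_1) = beta_2 = C(m,2) = m(m-1)/2
m=25
25*24/2 = 300


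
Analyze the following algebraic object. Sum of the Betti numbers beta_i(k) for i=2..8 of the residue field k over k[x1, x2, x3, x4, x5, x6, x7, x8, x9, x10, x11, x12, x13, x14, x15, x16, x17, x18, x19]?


Koszul resolution: beta_i(k)=C(n,i), n=19
C(19,2)=171, C(19,3)=969, C(19,4)=3876, C(19,5)=11628, C(19,6)=27132, C(19,7)=50388, C(19,8)=75582
Sum=169746


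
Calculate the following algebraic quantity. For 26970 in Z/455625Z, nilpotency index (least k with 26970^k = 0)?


26970^k mod 455625:
k=1: 26970
k=2: 203400
k=3: 428625
k=4: 354375
k=5: 303750
k=6: 0
First zero at k = 6


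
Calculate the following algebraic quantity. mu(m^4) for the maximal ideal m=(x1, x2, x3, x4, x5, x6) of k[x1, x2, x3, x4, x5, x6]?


Graded Nakayama: mu(m^d) = dim_k (m^d/m^(d+1)) = #degree-4 monomials in 6 vars
C(n+d-1,d)=C(9,4)=126


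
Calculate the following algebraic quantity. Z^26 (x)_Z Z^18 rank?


rank(M(x)N) = rank(M)*rank(N)
26*18 = 468


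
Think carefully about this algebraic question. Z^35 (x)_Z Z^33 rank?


rank(M(x)N) = rank(M)*rank(N)
35*33 = 1155


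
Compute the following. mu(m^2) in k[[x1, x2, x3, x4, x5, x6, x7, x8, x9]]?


C(n+d-1,d)=C(10,2)=45


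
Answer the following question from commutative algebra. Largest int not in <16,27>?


gcd(16,27)=1 => F=ab-a-b=16*27-16-27=432-43=389


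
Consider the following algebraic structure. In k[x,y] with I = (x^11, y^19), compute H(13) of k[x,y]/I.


k[x,y], I = (x^11, y^19), d = 13
Need i < 11 and d-i < 19.
Range: 0 <= i <= 10.
H(13) = 11


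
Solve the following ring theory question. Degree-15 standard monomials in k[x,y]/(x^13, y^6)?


k[x,y], I = (x^13, y^6), d = 15
Need i < 13 and d-i < 6.
Range: 10 <= i <= 12.
H(15) = 3


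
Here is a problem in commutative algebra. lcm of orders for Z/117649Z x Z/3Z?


Exponent = lcm of the cyclic orders; pairwise coprime => product.
7^6*3^1=117649*3=352947


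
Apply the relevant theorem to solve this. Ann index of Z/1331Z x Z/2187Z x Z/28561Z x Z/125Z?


Exponent = lcm of the cyclic orders; pairwise coprime => product.
11^3*3^7*13^4*5^3=1331*2187*28561*125=10392266152125


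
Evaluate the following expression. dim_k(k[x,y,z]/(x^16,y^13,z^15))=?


Basis: x^iy^jz^k, i<16,j<13,k<15
16*13*15=3120


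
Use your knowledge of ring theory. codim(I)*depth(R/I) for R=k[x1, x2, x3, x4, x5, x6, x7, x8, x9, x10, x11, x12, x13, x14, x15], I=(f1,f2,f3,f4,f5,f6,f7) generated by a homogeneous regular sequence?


codim=7, depth=dim(R/I)=15-7=8
Product=7*8=56


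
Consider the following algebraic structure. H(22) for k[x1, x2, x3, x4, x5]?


C(d+n-1,n-1)=C(26,4)=14950


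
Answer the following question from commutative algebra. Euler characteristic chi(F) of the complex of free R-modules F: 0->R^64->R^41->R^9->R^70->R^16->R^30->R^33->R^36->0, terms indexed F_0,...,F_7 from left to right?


chi = sum (-1)^i * rank:
(-1)^0*64=64
(-1)^1*41=-41
(-1)^2*9=9
(-1)^3*70=-70
(-1)^4*16=16
(-1)^5*30=-30
(-1)^6*33=33
(-1)^7*36=-36
chi=-55


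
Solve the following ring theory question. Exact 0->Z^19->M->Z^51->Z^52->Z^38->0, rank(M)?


Alt sum=0:
(-1)^0*19 + (-1)^1*? + (-1)^2*51 + (-1)^3*52 + (-1)^4*38=0
rank(M)=56


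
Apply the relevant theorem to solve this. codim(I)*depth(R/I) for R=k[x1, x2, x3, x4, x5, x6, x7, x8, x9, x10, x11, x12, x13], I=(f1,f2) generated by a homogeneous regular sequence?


codim=2, depth=dim(R/I)=13-2=11
Product=2*11=22


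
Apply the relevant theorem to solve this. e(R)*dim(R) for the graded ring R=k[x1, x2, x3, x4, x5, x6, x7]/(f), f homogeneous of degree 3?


e(R)=deg(f)=3, dim(R)=7-1=6
e*dim=3*6=18


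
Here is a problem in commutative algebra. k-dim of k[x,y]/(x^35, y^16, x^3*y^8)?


k[x,y]/I, I = (x^35, y^16, x^3*y^8)
Rect: 35x16=560. Corner: (35-3)x(16-8)=256.
dim = 560-256 = 304


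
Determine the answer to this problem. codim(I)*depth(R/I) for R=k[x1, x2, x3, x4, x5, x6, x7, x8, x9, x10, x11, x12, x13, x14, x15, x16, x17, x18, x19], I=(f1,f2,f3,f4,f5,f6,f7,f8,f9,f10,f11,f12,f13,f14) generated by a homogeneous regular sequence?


codim=14, depth=dim(R/I)=19-14=5
Product=14*5=70


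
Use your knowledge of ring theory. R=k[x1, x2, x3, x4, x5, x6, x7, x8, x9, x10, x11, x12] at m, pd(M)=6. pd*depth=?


pd+depth=12
depth=12-6=6
pd*depth=6*6=36


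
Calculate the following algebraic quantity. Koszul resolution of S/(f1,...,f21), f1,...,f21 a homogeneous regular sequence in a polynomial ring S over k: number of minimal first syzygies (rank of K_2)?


Regular sequence => Koszul complex is the minimal free resolution.
Syz_1 minimally generated by Koszul relations f_i*e_j - f_j*e_i (i<j): mu(Syz_1) = beta_2 = C(m,2) = m(m-1)/2
m=21
21*20/2 = 210


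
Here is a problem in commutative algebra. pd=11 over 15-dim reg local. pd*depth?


pd+depth=15
depth=15-11=4
pd*depth=11*4=44


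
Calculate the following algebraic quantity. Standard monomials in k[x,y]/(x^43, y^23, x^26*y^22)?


k[x,y]/I, I = (x^43, y^23, x^26*y^22)
Rect: 43x23=989. Corner: (43-26)x(23-22)=17.
dim = 989-17 = 972


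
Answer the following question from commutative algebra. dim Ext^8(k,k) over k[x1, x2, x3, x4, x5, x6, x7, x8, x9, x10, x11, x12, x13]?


C(n,i)=C(13,8)=1287


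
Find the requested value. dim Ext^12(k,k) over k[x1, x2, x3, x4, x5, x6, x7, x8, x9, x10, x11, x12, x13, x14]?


C(n,i)=C(14,12)=91


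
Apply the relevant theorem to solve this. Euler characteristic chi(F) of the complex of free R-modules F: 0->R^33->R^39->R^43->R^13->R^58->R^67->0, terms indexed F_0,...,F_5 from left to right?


chi = sum (-1)^i * rank:
(-1)^0*33=33
(-1)^1*39=-39
(-1)^2*43=43
(-1)^3*13=-13
(-1)^4*58=58
(-1)^5*67=-67
chi=15


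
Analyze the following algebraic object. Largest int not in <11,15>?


gcd(11,15)=1 => F=ab-a-b=11*15-11-15=165-26=139


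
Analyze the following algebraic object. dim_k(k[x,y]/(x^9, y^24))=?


Basis: x^i*y^j, i<9, j<24
9*24=216


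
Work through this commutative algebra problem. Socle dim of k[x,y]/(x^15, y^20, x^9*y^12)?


Socle = ann(m) = span of standard monomials u with x*u, y*u in I (staircase corners).
Minimal generators: x^15, x^9*y^12, y^20
Corners: x^8y^19, x^14y^11
Socle dim=2


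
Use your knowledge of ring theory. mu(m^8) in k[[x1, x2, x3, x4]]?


C(n+d-1,d)=C(11,8)=165


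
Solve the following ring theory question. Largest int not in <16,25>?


gcd(16,25)=1 => F=ab-a-b=16*25-16-25=400-41=359


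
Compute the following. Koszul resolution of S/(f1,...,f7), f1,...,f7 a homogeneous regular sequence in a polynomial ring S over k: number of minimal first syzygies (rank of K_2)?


Regular sequence => Koszul complex is the minimal free resolution.
Syz_1 minimally generated by Koszul relations f_i*e_j - f_j*e_i (i<j): mu(Syz_1) = beta_2 = C(m,2) = m(m-1)/2
m=7
7*6/2 = 21
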